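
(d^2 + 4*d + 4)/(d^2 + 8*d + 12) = (d + 2)/(d + 6)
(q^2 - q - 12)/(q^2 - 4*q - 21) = (q - 4)/(q - 7)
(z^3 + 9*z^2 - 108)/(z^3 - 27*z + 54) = (z + 6)/(z - 3)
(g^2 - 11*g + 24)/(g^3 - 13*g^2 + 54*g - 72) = (g - 8)/(g^2 - 10*g + 24)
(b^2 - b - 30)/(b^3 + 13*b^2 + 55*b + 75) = (b - 6)/(b^2 + 8*b + 15)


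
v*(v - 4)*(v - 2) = v^3 - 6*v^2 + 8*v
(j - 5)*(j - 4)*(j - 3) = j^3 - 12*j^2 + 47*j - 60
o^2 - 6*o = o*(o - 6)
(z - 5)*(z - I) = z^2 - 5*z - I*z + 5*I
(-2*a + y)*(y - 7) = -2*a*y + 14*a + y^2 - 7*y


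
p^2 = p^2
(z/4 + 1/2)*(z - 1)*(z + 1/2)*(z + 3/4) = z^4/4 + 9*z^3/16 - 3*z^2/32 - 17*z/32 - 3/16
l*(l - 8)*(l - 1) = l^3 - 9*l^2 + 8*l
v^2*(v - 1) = v^3 - v^2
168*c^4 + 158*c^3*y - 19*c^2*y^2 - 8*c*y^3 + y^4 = (-7*c + y)*(-6*c + y)*(c + y)*(4*c + y)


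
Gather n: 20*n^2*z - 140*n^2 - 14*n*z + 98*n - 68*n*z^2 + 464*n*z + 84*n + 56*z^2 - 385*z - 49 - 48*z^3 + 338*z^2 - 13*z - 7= n^2*(20*z - 140) + n*(-68*z^2 + 450*z + 182) - 48*z^3 + 394*z^2 - 398*z - 56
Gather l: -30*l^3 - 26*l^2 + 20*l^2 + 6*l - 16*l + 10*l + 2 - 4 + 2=-30*l^3 - 6*l^2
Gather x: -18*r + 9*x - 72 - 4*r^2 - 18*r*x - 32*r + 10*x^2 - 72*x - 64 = -4*r^2 - 50*r + 10*x^2 + x*(-18*r - 63) - 136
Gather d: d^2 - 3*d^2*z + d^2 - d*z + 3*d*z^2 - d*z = d^2*(2 - 3*z) + d*(3*z^2 - 2*z)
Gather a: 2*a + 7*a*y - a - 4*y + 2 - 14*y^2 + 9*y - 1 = a*(7*y + 1) - 14*y^2 + 5*y + 1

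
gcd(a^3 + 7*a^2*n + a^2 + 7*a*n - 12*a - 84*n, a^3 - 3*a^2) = a - 3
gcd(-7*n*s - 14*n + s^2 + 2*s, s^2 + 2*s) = s + 2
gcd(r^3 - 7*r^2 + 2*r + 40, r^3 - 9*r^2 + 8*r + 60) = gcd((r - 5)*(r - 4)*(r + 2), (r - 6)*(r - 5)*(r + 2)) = r^2 - 3*r - 10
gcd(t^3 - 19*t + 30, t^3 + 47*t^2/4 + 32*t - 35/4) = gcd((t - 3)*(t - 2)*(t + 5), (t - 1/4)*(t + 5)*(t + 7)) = t + 5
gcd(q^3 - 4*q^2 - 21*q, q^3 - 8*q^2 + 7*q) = q^2 - 7*q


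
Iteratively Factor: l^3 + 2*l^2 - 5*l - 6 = (l - 2)*(l^2 + 4*l + 3) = (l - 2)*(l + 3)*(l + 1)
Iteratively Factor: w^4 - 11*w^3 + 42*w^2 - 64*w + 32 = (w - 4)*(w^3 - 7*w^2 + 14*w - 8) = (w - 4)*(w - 2)*(w^2 - 5*w + 4) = (w - 4)^2*(w - 2)*(w - 1)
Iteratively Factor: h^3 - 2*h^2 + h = (h - 1)*(h^2 - h) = h*(h - 1)*(h - 1)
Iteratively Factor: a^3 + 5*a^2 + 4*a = (a + 1)*(a^2 + 4*a) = (a + 1)*(a + 4)*(a)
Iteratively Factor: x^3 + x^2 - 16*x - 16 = (x - 4)*(x^2 + 5*x + 4) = (x - 4)*(x + 1)*(x + 4)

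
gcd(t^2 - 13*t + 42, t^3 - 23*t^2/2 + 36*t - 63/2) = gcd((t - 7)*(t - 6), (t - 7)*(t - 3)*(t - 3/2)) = t - 7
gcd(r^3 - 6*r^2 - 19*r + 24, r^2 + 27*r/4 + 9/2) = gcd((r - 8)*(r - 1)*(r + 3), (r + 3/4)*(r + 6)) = 1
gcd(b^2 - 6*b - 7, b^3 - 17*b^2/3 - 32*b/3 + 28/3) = b - 7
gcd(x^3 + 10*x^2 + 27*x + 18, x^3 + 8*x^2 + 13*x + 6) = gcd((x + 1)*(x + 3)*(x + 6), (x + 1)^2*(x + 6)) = x^2 + 7*x + 6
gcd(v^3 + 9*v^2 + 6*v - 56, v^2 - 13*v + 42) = 1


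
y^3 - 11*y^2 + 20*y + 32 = (y - 8)*(y - 4)*(y + 1)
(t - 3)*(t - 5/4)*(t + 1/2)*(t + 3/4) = t^4 - 3*t^3 - 19*t^2/16 + 99*t/32 + 45/32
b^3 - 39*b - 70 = (b - 7)*(b + 2)*(b + 5)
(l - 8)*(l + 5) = l^2 - 3*l - 40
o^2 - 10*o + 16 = (o - 8)*(o - 2)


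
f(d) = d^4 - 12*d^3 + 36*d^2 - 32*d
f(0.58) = -8.68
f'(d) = 4*d^3 - 36*d^2 + 72*d - 32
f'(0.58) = -1.57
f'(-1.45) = -224.28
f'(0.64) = 0.38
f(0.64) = -8.71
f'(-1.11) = -161.75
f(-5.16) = 3481.22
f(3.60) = -40.55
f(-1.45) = 163.09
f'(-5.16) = -1911.59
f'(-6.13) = -2747.51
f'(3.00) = -32.00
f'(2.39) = -10.95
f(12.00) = 4800.00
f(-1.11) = 97.81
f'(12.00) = 2560.00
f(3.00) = -15.00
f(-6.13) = 5725.11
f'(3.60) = -52.74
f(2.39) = -2.04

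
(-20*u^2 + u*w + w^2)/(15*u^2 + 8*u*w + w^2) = (-4*u + w)/(3*u + w)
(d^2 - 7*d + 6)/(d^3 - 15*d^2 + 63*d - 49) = (d - 6)/(d^2 - 14*d + 49)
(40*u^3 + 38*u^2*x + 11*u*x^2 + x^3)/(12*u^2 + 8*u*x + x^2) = (20*u^2 + 9*u*x + x^2)/(6*u + x)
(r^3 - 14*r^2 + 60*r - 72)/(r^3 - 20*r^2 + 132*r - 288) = (r - 2)/(r - 8)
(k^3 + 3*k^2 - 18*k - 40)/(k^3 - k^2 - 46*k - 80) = (k - 4)/(k - 8)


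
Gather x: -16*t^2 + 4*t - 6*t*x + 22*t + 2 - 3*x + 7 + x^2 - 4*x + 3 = -16*t^2 + 26*t + x^2 + x*(-6*t - 7) + 12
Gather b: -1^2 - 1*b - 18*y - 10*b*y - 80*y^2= b*(-10*y - 1) - 80*y^2 - 18*y - 1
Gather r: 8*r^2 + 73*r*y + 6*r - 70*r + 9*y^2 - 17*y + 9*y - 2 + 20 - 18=8*r^2 + r*(73*y - 64) + 9*y^2 - 8*y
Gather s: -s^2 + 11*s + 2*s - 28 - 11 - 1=-s^2 + 13*s - 40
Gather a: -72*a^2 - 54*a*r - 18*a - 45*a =-72*a^2 + a*(-54*r - 63)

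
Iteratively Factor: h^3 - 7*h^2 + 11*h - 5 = (h - 1)*(h^2 - 6*h + 5) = (h - 5)*(h - 1)*(h - 1)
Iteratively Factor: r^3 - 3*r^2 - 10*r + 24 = (r - 4)*(r^2 + r - 6) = (r - 4)*(r - 2)*(r + 3)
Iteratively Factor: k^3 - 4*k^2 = (k)*(k^2 - 4*k) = k*(k - 4)*(k)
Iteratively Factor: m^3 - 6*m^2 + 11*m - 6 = (m - 1)*(m^2 - 5*m + 6) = (m - 2)*(m - 1)*(m - 3)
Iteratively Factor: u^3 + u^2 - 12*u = (u)*(u^2 + u - 12) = u*(u - 3)*(u + 4)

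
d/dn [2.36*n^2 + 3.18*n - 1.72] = 4.72*n + 3.18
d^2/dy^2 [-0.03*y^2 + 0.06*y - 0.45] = -0.0600000000000000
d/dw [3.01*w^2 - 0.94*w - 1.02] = 6.02*w - 0.94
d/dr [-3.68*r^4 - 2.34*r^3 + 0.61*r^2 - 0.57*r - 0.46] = -14.72*r^3 - 7.02*r^2 + 1.22*r - 0.57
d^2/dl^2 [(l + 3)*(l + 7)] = 2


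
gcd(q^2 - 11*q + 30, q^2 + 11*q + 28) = 1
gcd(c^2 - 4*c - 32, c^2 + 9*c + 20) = c + 4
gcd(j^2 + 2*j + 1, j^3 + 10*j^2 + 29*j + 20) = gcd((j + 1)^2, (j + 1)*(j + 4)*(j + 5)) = j + 1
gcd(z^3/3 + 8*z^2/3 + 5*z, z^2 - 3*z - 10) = 1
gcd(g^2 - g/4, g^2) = g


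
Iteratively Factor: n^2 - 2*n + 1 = (n - 1)*(n - 1)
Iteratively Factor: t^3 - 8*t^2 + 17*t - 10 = (t - 1)*(t^2 - 7*t + 10) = (t - 5)*(t - 1)*(t - 2)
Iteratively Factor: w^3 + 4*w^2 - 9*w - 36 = (w + 4)*(w^2 - 9) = (w + 3)*(w + 4)*(w - 3)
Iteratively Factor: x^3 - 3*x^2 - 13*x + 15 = (x + 3)*(x^2 - 6*x + 5) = (x - 1)*(x + 3)*(x - 5)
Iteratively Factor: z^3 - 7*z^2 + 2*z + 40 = (z + 2)*(z^2 - 9*z + 20) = (z - 5)*(z + 2)*(z - 4)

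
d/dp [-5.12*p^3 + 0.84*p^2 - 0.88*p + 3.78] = -15.36*p^2 + 1.68*p - 0.88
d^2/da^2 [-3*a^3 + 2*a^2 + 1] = 4 - 18*a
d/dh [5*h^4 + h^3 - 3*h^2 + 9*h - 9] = 20*h^3 + 3*h^2 - 6*h + 9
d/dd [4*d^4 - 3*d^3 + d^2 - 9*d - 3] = 16*d^3 - 9*d^2 + 2*d - 9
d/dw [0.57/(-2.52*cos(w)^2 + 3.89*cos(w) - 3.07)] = (2.2173 - 2.8728*cos(w))*sin(w)/(2.52*cos(w)^2 - 3.89*cos(w) + 3.07)^2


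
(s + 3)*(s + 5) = s^2 + 8*s + 15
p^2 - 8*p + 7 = (p - 7)*(p - 1)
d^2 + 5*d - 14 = (d - 2)*(d + 7)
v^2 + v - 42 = (v - 6)*(v + 7)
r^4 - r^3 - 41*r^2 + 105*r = r*(r - 5)*(r - 3)*(r + 7)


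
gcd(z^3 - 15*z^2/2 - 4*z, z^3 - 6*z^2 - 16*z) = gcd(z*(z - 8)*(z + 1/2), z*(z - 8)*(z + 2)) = z^2 - 8*z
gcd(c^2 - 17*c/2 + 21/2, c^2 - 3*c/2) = c - 3/2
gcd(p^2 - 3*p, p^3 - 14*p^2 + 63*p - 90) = p - 3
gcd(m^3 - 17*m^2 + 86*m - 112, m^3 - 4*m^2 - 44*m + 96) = m^2 - 10*m + 16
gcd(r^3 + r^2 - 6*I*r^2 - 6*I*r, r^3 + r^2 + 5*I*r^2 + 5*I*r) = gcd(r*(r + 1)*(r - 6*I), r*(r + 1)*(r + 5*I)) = r^2 + r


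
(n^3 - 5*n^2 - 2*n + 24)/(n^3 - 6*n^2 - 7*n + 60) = (n^2 - n - 6)/(n^2 - 2*n - 15)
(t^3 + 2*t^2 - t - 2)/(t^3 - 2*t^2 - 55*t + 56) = (t^2 + 3*t + 2)/(t^2 - t - 56)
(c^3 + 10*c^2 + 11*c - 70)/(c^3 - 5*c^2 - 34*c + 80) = (c + 7)/(c - 8)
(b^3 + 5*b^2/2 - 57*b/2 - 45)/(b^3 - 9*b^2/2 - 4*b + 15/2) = (b + 6)/(b - 1)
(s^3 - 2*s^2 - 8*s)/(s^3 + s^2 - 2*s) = (s - 4)/(s - 1)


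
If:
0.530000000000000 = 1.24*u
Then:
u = 0.43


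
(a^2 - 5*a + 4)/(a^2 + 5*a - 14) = (a^2 - 5*a + 4)/(a^2 + 5*a - 14)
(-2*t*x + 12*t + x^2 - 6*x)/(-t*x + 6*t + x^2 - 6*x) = (-2*t + x)/(-t + x)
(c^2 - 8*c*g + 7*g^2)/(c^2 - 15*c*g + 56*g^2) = (c - g)/(c - 8*g)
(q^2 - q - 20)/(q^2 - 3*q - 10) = (q + 4)/(q + 2)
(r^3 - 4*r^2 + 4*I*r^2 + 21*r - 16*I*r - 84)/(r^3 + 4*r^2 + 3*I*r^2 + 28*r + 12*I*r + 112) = (r^2 - r*(4 + 3*I) + 12*I)/(r^2 + 4*r*(1 - I) - 16*I)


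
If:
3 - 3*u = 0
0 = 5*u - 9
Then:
No Solution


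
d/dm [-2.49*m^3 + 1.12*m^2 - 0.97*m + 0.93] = -7.47*m^2 + 2.24*m - 0.97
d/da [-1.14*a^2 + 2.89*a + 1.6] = 2.89 - 2.28*a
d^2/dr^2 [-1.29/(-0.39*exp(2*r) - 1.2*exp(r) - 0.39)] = (1.29*(0.78*exp(r) + 1.2)*(1.56*exp(r) + 2.4)*exp(r) - (2.0124*exp(r) + 1.548)*(0.39*exp(2*r) + 1.2*exp(r) + 0.39))*exp(r)/(0.39*exp(2*r) + 1.2*exp(r) + 0.39)^3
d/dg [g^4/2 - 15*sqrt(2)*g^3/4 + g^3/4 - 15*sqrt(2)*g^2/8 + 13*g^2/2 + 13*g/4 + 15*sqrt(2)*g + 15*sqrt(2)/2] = 2*g^3 - 45*sqrt(2)*g^2/4 + 3*g^2/4 - 15*sqrt(2)*g/4 + 13*g + 13/4 + 15*sqrt(2)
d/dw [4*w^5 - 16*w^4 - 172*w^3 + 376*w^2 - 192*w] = 20*w^4 - 64*w^3 - 516*w^2 + 752*w - 192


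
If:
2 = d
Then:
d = 2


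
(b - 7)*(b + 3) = b^2 - 4*b - 21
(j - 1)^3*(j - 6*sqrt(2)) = j^4 - 6*sqrt(2)*j^3 - 3*j^3 + 3*j^2 + 18*sqrt(2)*j^2 - 18*sqrt(2)*j - j + 6*sqrt(2)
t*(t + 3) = t^2 + 3*t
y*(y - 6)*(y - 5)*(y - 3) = y^4 - 14*y^3 + 63*y^2 - 90*y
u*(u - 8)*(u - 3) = u^3 - 11*u^2 + 24*u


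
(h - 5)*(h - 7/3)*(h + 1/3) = h^3 - 7*h^2 + 83*h/9 + 35/9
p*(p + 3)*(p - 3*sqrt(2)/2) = p^3 - 3*sqrt(2)*p^2/2 + 3*p^2 - 9*sqrt(2)*p/2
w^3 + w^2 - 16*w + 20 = (w - 2)^2*(w + 5)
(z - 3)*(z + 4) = z^2 + z - 12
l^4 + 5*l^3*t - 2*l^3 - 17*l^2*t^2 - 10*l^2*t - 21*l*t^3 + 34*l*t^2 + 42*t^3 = (l - 2)*(l - 3*t)*(l + t)*(l + 7*t)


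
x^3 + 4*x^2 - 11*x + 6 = (x - 1)^2*(x + 6)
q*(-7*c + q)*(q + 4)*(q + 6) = -7*c*q^3 - 70*c*q^2 - 168*c*q + q^4 + 10*q^3 + 24*q^2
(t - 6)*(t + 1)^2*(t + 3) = t^4 - t^3 - 23*t^2 - 39*t - 18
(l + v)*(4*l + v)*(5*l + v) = 20*l^3 + 29*l^2*v + 10*l*v^2 + v^3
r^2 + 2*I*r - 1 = (r + I)^2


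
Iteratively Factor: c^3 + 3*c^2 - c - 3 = (c - 1)*(c^2 + 4*c + 3) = (c - 1)*(c + 3)*(c + 1)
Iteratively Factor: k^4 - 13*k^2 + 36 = (k - 3)*(k^3 + 3*k^2 - 4*k - 12) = (k - 3)*(k - 2)*(k^2 + 5*k + 6) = (k - 3)*(k - 2)*(k + 3)*(k + 2)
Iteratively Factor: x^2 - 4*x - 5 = (x + 1)*(x - 5)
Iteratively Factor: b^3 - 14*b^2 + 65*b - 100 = (b - 5)*(b^2 - 9*b + 20) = (b - 5)^2*(b - 4)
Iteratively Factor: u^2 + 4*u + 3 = (u + 1)*(u + 3)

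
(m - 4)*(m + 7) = m^2 + 3*m - 28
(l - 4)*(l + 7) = l^2 + 3*l - 28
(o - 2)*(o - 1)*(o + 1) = o^3 - 2*o^2 - o + 2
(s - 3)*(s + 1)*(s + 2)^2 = s^4 + 2*s^3 - 7*s^2 - 20*s - 12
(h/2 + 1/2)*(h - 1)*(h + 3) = h^3/2 + 3*h^2/2 - h/2 - 3/2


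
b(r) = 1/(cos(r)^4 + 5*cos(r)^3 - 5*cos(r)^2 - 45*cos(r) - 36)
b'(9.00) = -2.17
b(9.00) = -0.45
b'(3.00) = -58.71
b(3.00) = -4.14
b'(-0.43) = 0.00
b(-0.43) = -0.01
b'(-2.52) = 0.69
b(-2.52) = -0.20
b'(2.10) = -0.14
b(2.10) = -0.07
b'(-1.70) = 0.05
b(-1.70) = -0.03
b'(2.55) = -0.80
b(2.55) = -0.22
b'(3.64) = 1.34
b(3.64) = -0.32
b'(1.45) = -0.03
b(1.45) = -0.02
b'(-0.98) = 0.01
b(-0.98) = -0.02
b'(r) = (4*sin(r)*cos(r)^3 + 15*sin(r)*cos(r)^2 - 10*sin(r)*cos(r) - 45*sin(r))/(cos(r)^4 + 5*cos(r)^3 - 5*cos(r)^2 - 45*cos(r) - 36)^2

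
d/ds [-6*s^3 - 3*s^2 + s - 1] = -18*s^2 - 6*s + 1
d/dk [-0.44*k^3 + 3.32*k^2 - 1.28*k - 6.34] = -1.32*k^2 + 6.64*k - 1.28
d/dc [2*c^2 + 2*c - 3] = 4*c + 2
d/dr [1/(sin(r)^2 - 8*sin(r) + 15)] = 2*(4 - sin(r))*cos(r)/(sin(r)^2 - 8*sin(r) + 15)^2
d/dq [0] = 0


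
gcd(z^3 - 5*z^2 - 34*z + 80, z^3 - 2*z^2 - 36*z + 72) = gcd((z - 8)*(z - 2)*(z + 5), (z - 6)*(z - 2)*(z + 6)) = z - 2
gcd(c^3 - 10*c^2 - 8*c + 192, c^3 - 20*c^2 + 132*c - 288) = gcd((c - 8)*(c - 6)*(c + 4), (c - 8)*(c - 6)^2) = c^2 - 14*c + 48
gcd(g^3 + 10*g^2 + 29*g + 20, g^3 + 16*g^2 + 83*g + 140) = g^2 + 9*g + 20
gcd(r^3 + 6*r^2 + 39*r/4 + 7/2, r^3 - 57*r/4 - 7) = r^2 + 4*r + 7/4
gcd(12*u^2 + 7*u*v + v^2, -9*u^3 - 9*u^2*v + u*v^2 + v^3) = 3*u + v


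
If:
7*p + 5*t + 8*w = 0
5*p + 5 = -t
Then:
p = 4*w/9 - 25/18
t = 35/18 - 20*w/9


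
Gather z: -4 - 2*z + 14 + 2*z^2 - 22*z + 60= 2*z^2 - 24*z + 70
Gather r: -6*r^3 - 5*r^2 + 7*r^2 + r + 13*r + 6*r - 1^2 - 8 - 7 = -6*r^3 + 2*r^2 + 20*r - 16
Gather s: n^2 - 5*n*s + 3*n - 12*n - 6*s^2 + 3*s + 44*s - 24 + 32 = n^2 - 9*n - 6*s^2 + s*(47 - 5*n) + 8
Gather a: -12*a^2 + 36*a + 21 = -12*a^2 + 36*a + 21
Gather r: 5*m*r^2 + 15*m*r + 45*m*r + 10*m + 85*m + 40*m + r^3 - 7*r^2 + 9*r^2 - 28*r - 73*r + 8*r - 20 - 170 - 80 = 135*m + r^3 + r^2*(5*m + 2) + r*(60*m - 93) - 270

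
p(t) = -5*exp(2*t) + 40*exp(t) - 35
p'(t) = -10*exp(2*t) + 40*exp(t)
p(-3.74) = -34.05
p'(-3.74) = 0.94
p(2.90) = -959.53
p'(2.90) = -2576.03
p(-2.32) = -31.12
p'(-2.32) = 3.83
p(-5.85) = -34.88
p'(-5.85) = 0.12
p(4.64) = -49500.39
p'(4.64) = -103072.55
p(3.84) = -8997.08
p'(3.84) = -19785.18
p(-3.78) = -34.09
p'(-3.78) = 0.91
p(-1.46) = -25.98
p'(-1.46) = 8.75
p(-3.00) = -33.02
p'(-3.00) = 1.97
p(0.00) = 0.00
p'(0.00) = 30.00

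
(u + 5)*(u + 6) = u^2 + 11*u + 30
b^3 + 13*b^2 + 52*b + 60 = (b + 2)*(b + 5)*(b + 6)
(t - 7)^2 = t^2 - 14*t + 49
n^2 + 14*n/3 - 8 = (n - 4/3)*(n + 6)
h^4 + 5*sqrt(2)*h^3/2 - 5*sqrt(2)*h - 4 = (h - sqrt(2))*(h + sqrt(2)/2)*(h + sqrt(2))*(h + 2*sqrt(2))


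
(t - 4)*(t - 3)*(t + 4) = t^3 - 3*t^2 - 16*t + 48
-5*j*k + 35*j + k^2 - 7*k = (-5*j + k)*(k - 7)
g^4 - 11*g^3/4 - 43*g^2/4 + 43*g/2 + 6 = (g - 4)*(g - 2)*(g + 1/4)*(g + 3)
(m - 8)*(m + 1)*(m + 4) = m^3 - 3*m^2 - 36*m - 32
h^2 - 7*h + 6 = (h - 6)*(h - 1)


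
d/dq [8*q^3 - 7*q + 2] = 24*q^2 - 7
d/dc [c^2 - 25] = 2*c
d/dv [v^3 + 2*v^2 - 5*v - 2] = 3*v^2 + 4*v - 5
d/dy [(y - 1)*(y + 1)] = 2*y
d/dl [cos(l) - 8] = -sin(l)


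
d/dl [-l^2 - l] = -2*l - 1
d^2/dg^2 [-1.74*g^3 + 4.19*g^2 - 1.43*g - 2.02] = 8.38 - 10.44*g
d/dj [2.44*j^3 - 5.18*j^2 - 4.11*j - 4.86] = 7.32*j^2 - 10.36*j - 4.11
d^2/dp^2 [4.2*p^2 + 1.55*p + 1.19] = 8.40000000000000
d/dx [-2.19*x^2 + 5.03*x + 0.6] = 5.03 - 4.38*x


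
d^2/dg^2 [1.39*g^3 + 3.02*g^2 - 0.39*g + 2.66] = 8.34*g + 6.04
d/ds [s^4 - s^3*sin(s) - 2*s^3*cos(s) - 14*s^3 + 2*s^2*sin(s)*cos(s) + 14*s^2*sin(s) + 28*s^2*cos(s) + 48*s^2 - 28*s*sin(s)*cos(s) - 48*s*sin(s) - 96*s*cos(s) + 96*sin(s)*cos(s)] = 2*s^3*sin(s) - s^3*cos(s) + 4*s^3 - 31*s^2*sin(s) + 8*s^2*cos(s) + 2*s^2*cos(2*s) - 42*s^2 + 124*s*sin(s) + 2*s*sin(2*s) + 8*s*cos(s) - 28*s*cos(2*s) + 96*s - 48*sin(s) - 14*sin(2*s) - 96*cos(s) + 96*cos(2*s)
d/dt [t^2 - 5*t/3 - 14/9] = 2*t - 5/3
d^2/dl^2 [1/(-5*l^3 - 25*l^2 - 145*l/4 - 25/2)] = 8*(4*(3*l + 5)*(4*l^3 + 20*l^2 + 29*l + 10) - (12*l^2 + 40*l + 29)^2)/(5*(4*l^3 + 20*l^2 + 29*l + 10)^3)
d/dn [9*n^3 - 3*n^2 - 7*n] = 27*n^2 - 6*n - 7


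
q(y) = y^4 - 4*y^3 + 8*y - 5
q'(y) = 4*y^3 - 12*y^2 + 8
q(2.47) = -8.30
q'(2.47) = -4.93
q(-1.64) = 6.76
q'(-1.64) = -41.92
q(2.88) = -8.71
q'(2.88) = 4.02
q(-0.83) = -8.88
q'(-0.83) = -2.55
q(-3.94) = 449.11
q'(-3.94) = -422.94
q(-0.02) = -5.16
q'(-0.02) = 8.00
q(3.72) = 10.35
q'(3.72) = 47.85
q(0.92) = -0.04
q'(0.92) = 0.96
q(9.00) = 3712.00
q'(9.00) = 1952.00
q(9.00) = 3712.00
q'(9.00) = 1952.00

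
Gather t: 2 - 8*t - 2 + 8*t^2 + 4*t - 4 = 8*t^2 - 4*t - 4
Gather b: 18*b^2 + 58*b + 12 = 18*b^2 + 58*b + 12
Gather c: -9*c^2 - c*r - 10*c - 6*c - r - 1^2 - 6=-9*c^2 + c*(-r - 16) - r - 7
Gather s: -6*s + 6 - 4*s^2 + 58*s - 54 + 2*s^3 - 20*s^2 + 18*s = 2*s^3 - 24*s^2 + 70*s - 48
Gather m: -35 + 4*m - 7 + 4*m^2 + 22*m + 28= 4*m^2 + 26*m - 14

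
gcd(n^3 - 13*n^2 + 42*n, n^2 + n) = n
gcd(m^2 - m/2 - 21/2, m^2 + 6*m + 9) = m + 3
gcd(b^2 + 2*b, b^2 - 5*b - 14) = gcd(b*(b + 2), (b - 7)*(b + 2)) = b + 2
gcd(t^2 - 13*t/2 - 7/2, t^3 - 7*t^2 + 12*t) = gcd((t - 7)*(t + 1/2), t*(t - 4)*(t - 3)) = 1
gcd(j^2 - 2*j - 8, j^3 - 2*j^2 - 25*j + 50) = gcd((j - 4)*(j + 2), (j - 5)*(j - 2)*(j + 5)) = 1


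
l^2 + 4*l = l*(l + 4)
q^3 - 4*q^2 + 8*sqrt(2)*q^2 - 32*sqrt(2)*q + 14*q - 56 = (q - 4)*(q + sqrt(2))*(q + 7*sqrt(2))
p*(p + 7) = p^2 + 7*p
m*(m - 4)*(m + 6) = m^3 + 2*m^2 - 24*m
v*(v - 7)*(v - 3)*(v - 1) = v^4 - 11*v^3 + 31*v^2 - 21*v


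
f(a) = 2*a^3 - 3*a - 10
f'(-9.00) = 483.00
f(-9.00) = -1441.00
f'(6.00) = 213.00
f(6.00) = 404.00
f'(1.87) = 17.98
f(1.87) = -2.53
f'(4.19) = 102.34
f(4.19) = 124.55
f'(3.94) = 90.14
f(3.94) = 100.51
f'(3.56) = 73.04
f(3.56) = 69.56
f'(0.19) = -2.78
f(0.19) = -10.56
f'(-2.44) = 32.72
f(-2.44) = -31.73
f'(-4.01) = 93.48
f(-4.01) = -126.93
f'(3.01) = 51.36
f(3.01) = 35.51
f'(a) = 6*a^2 - 3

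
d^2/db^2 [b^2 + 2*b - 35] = 2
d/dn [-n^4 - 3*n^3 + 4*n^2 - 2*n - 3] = -4*n^3 - 9*n^2 + 8*n - 2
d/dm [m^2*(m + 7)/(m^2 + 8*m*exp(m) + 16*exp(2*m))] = m*(-8*m^2*exp(m) + m^2 - 44*m*exp(m) + 56*exp(m))/(m^3 + 12*m^2*exp(m) + 48*m*exp(2*m) + 64*exp(3*m))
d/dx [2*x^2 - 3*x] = 4*x - 3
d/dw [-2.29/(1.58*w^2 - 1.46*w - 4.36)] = (7.2364*w - 3.3434)/(-1.58*w^2 + 1.46*w + 4.36)^2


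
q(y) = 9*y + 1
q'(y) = 9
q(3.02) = 28.18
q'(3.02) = 9.00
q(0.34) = 4.06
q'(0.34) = 9.00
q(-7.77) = -68.93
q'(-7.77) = 9.00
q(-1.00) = -8.00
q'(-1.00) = 9.00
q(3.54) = 32.86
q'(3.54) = 9.00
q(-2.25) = -19.25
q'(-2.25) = 9.00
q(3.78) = 35.02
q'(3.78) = 9.00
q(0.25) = 3.25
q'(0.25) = 9.00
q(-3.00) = -26.00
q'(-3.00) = 9.00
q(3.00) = 28.00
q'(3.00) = 9.00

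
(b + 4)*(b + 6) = b^2 + 10*b + 24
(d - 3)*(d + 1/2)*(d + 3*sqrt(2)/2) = d^3 - 5*d^2/2 + 3*sqrt(2)*d^2/2 - 15*sqrt(2)*d/4 - 3*d/2 - 9*sqrt(2)/4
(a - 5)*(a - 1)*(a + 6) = a^3 - 31*a + 30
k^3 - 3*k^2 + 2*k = k*(k - 2)*(k - 1)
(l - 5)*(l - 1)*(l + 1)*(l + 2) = l^4 - 3*l^3 - 11*l^2 + 3*l + 10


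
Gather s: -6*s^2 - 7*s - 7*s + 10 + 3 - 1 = -6*s^2 - 14*s + 12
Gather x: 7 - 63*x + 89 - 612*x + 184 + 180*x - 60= 220 - 495*x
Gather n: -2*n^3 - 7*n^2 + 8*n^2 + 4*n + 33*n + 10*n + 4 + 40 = -2*n^3 + n^2 + 47*n + 44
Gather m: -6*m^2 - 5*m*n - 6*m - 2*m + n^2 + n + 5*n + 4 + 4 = -6*m^2 + m*(-5*n - 8) + n^2 + 6*n + 8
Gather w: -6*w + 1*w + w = -4*w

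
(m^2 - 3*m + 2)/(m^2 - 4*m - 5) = (-m^2 + 3*m - 2)/(-m^2 + 4*m + 5)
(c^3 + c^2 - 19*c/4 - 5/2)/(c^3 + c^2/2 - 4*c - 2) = (c + 5/2)/(c + 2)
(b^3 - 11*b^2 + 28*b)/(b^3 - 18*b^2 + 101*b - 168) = b*(b - 4)/(b^2 - 11*b + 24)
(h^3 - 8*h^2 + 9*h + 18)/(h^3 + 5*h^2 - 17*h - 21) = (h - 6)/(h + 7)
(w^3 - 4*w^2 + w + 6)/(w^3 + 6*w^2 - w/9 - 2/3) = 9*(w^3 - 4*w^2 + w + 6)/(9*w^3 + 54*w^2 - w - 6)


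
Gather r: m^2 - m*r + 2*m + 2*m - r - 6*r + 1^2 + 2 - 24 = m^2 + 4*m + r*(-m - 7) - 21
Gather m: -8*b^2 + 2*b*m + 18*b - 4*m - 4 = -8*b^2 + 18*b + m*(2*b - 4) - 4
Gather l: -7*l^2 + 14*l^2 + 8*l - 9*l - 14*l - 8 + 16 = 7*l^2 - 15*l + 8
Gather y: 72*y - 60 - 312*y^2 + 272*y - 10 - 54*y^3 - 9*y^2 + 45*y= -54*y^3 - 321*y^2 + 389*y - 70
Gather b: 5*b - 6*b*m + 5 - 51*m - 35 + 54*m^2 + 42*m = b*(5 - 6*m) + 54*m^2 - 9*m - 30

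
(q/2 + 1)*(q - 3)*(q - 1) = q^3/2 - q^2 - 5*q/2 + 3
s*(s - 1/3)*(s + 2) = s^3 + 5*s^2/3 - 2*s/3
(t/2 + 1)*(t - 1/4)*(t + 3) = t^3/2 + 19*t^2/8 + 19*t/8 - 3/4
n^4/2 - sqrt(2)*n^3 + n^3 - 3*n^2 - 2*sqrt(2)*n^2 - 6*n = n*(n/2 + 1)*(n - 3*sqrt(2))*(n + sqrt(2))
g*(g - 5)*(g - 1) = g^3 - 6*g^2 + 5*g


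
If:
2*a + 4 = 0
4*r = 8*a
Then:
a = -2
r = -4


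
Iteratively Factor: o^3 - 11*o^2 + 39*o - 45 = (o - 3)*(o^2 - 8*o + 15) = (o - 5)*(o - 3)*(o - 3)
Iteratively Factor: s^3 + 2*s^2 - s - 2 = (s - 1)*(s^2 + 3*s + 2) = (s - 1)*(s + 2)*(s + 1)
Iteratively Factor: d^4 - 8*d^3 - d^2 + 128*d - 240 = (d - 5)*(d^3 - 3*d^2 - 16*d + 48) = (d - 5)*(d - 3)*(d^2 - 16) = (d - 5)*(d - 4)*(d - 3)*(d + 4)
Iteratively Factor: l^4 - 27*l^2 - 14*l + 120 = (l + 3)*(l^3 - 3*l^2 - 18*l + 40) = (l - 2)*(l + 3)*(l^2 - l - 20) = (l - 5)*(l - 2)*(l + 3)*(l + 4)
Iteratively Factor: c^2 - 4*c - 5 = (c - 5)*(c + 1)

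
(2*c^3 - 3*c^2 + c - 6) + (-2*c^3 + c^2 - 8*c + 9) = -2*c^2 - 7*c + 3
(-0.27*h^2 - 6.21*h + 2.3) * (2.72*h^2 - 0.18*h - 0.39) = -0.7344*h^4 - 16.8426*h^3 + 7.4791*h^2 + 2.0079*h - 0.897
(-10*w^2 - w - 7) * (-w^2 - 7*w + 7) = 10*w^4 + 71*w^3 - 56*w^2 + 42*w - 49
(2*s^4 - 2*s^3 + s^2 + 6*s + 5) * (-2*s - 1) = -4*s^5 + 2*s^4 - 13*s^2 - 16*s - 5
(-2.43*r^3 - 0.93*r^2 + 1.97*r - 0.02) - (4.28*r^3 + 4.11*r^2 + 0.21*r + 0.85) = -6.71*r^3 - 5.04*r^2 + 1.76*r - 0.87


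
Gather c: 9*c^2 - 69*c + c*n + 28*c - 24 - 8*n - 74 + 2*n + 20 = 9*c^2 + c*(n - 41) - 6*n - 78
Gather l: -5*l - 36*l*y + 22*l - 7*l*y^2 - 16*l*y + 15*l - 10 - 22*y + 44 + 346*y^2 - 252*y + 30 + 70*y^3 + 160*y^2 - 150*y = l*(-7*y^2 - 52*y + 32) + 70*y^3 + 506*y^2 - 424*y + 64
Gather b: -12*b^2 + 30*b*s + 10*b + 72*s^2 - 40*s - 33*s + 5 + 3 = -12*b^2 + b*(30*s + 10) + 72*s^2 - 73*s + 8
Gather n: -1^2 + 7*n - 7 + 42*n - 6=49*n - 14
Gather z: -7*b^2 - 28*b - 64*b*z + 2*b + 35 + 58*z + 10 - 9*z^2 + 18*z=-7*b^2 - 26*b - 9*z^2 + z*(76 - 64*b) + 45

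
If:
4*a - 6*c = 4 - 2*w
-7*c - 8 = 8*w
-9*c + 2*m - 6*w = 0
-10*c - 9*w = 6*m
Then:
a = 579/107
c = 216/107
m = 84/107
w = -296/107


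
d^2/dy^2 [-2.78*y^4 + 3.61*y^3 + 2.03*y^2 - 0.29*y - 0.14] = -33.36*y^2 + 21.66*y + 4.06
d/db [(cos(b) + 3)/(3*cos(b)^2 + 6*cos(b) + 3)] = (cos(b) + 5)*sin(b)/(3*(cos(b) + 1)^3)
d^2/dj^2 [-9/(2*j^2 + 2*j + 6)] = 9*(j^2 + j - (2*j + 1)^2 + 3)/(j^2 + j + 3)^3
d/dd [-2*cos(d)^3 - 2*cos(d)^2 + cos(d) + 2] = (6*cos(d)^2 + 4*cos(d) - 1)*sin(d)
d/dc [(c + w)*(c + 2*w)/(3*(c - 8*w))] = ((c - 8*w)*(2*c + 3*w) - (c + w)*(c + 2*w))/(3*(c - 8*w)^2)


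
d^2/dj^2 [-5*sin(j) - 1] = 5*sin(j)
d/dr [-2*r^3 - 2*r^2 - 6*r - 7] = -6*r^2 - 4*r - 6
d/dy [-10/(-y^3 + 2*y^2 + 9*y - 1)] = 10*(-3*y^2 + 4*y + 9)/(y^3 - 2*y^2 - 9*y + 1)^2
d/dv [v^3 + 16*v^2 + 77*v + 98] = 3*v^2 + 32*v + 77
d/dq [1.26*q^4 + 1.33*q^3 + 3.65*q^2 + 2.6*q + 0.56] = 5.04*q^3 + 3.99*q^2 + 7.3*q + 2.6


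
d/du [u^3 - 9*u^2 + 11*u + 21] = 3*u^2 - 18*u + 11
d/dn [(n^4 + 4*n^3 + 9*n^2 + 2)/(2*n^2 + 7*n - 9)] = (4*n^5 + 29*n^4 + 20*n^3 - 45*n^2 - 170*n - 14)/(4*n^4 + 28*n^3 + 13*n^2 - 126*n + 81)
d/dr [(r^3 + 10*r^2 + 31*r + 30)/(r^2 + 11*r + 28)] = (r^4 + 22*r^3 + 163*r^2 + 500*r + 538)/(r^4 + 22*r^3 + 177*r^2 + 616*r + 784)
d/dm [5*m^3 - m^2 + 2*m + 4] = 15*m^2 - 2*m + 2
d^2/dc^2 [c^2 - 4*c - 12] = 2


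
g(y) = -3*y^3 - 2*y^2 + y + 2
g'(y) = -9*y^2 - 4*y + 1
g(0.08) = 2.07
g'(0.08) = 0.62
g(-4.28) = 196.29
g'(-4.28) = -146.75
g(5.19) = -466.08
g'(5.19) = -262.18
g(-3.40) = 93.39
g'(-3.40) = -89.44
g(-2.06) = 17.68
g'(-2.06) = -28.95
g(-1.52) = 6.39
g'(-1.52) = -13.71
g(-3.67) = 119.68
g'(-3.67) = -105.54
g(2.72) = -70.45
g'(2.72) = -76.47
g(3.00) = -94.00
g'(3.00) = -92.00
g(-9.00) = 2018.00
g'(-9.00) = -692.00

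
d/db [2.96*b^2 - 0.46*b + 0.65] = 5.92*b - 0.46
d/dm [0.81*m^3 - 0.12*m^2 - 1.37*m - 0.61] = 2.43*m^2 - 0.24*m - 1.37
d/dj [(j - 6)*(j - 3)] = 2*j - 9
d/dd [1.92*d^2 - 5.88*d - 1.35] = 3.84*d - 5.88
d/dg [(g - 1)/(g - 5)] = -4/(g - 5)^2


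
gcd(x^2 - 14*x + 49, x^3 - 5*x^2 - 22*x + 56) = x - 7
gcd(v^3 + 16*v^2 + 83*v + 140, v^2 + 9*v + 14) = v + 7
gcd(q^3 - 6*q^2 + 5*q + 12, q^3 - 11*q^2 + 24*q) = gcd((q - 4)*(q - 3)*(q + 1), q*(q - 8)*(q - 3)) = q - 3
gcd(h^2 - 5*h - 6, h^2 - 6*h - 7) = h + 1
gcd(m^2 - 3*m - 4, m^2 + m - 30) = 1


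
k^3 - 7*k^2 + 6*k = k*(k - 6)*(k - 1)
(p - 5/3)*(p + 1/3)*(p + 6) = p^3 + 14*p^2/3 - 77*p/9 - 10/3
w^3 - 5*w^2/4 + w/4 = w*(w - 1)*(w - 1/4)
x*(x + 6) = x^2 + 6*x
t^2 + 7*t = t*(t + 7)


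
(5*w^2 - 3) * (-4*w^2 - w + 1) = -20*w^4 - 5*w^3 + 17*w^2 + 3*w - 3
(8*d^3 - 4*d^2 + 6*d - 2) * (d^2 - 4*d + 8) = 8*d^5 - 36*d^4 + 86*d^3 - 58*d^2 + 56*d - 16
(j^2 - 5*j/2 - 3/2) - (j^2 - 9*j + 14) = 13*j/2 - 31/2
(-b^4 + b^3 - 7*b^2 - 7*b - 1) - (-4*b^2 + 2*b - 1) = -b^4 + b^3 - 3*b^2 - 9*b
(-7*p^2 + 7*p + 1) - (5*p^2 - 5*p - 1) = -12*p^2 + 12*p + 2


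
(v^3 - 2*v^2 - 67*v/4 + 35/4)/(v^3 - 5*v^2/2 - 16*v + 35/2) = (v - 1/2)/(v - 1)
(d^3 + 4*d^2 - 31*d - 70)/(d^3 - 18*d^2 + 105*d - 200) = (d^2 + 9*d + 14)/(d^2 - 13*d + 40)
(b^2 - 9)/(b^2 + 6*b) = (b^2 - 9)/(b*(b + 6))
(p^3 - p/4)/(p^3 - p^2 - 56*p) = (1/4 - p^2)/(-p^2 + p + 56)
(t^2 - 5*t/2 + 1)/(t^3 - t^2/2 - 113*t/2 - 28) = (-2*t^2 + 5*t - 2)/(-2*t^3 + t^2 + 113*t + 56)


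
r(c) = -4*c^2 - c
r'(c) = -8*c - 1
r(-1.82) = -11.43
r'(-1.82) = 13.56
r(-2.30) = -18.86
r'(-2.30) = 17.40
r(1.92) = -16.67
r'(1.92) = -16.36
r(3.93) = -65.71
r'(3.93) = -32.44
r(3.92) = -65.39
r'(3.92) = -32.36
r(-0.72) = -1.35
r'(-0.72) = 4.76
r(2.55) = -28.56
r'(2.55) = -21.40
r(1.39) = -9.12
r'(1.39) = -12.12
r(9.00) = -333.00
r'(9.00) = -73.00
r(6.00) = -150.00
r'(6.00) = -49.00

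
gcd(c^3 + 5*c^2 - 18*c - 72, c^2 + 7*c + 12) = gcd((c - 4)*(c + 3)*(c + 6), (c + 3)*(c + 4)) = c + 3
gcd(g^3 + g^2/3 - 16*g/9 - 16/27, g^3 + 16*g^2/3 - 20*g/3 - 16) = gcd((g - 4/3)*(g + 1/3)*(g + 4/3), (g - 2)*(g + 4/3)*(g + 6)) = g + 4/3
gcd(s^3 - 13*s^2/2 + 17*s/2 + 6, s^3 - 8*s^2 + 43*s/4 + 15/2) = s + 1/2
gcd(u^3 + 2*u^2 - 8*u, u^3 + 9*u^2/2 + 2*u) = u^2 + 4*u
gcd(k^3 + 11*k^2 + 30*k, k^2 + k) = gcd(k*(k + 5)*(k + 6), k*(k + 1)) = k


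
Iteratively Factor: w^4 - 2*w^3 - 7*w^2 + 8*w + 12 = (w - 2)*(w^3 - 7*w - 6) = (w - 2)*(w + 2)*(w^2 - 2*w - 3) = (w - 3)*(w - 2)*(w + 2)*(w + 1)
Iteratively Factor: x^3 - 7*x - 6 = (x + 1)*(x^2 - x - 6) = (x + 1)*(x + 2)*(x - 3)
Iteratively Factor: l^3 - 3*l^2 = (l)*(l^2 - 3*l) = l^2*(l - 3)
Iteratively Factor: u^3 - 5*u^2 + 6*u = (u - 3)*(u^2 - 2*u) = u*(u - 3)*(u - 2)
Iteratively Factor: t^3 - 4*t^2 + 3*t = (t - 1)*(t^2 - 3*t) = t*(t - 1)*(t - 3)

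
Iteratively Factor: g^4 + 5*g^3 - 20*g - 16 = (g - 2)*(g^3 + 7*g^2 + 14*g + 8) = (g - 2)*(g + 4)*(g^2 + 3*g + 2) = (g - 2)*(g + 1)*(g + 4)*(g + 2)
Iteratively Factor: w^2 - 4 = (w - 2)*(w + 2)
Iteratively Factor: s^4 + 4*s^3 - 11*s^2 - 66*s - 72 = (s + 2)*(s^3 + 2*s^2 - 15*s - 36) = (s + 2)*(s + 3)*(s^2 - s - 12) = (s - 4)*(s + 2)*(s + 3)*(s + 3)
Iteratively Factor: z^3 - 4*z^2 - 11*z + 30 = (z - 5)*(z^2 + z - 6) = (z - 5)*(z - 2)*(z + 3)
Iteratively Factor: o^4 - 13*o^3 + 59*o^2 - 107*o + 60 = (o - 3)*(o^3 - 10*o^2 + 29*o - 20) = (o - 3)*(o - 1)*(o^2 - 9*o + 20) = (o - 4)*(o - 3)*(o - 1)*(o - 5)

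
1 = 1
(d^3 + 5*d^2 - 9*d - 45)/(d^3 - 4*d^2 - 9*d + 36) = (d + 5)/(d - 4)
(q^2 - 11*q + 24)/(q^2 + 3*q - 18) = (q - 8)/(q + 6)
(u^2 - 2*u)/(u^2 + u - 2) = u*(u - 2)/(u^2 + u - 2)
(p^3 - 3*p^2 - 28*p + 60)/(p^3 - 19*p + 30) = (p - 6)/(p - 3)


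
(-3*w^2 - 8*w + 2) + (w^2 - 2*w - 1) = -2*w^2 - 10*w + 1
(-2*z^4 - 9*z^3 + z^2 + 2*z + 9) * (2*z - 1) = -4*z^5 - 16*z^4 + 11*z^3 + 3*z^2 + 16*z - 9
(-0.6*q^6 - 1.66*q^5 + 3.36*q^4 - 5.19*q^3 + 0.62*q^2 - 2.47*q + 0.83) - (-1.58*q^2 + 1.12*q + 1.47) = -0.6*q^6 - 1.66*q^5 + 3.36*q^4 - 5.19*q^3 + 2.2*q^2 - 3.59*q - 0.64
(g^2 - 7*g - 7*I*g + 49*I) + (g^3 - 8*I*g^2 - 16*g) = g^3 + g^2 - 8*I*g^2 - 23*g - 7*I*g + 49*I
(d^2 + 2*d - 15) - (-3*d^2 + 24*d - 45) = 4*d^2 - 22*d + 30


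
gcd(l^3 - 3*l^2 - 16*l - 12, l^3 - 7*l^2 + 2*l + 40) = l + 2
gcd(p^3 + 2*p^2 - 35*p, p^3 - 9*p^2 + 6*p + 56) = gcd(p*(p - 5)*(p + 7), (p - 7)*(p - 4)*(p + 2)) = 1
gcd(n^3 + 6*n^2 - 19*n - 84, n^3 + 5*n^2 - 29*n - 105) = n^2 + 10*n + 21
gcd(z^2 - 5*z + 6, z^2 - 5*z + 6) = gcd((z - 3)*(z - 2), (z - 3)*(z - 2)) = z^2 - 5*z + 6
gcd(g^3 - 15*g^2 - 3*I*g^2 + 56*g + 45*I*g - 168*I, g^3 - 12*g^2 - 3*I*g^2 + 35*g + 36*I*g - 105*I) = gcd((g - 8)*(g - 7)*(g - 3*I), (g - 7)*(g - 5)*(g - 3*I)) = g^2 + g*(-7 - 3*I) + 21*I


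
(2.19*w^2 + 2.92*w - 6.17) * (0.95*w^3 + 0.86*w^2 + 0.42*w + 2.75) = 2.0805*w^5 + 4.6574*w^4 - 2.4305*w^3 + 1.9427*w^2 + 5.4386*w - 16.9675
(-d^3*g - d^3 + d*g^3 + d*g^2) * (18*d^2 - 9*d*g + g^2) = -18*d^5*g - 18*d^5 + 9*d^4*g^2 + 9*d^4*g + 17*d^3*g^3 + 17*d^3*g^2 - 9*d^2*g^4 - 9*d^2*g^3 + d*g^5 + d*g^4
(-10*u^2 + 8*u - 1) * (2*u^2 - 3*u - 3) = -20*u^4 + 46*u^3 + 4*u^2 - 21*u + 3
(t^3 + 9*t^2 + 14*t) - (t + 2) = t^3 + 9*t^2 + 13*t - 2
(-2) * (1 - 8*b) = 16*b - 2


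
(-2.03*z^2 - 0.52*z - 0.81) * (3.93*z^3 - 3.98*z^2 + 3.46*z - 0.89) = -7.9779*z^5 + 6.0358*z^4 - 8.1375*z^3 + 3.2313*z^2 - 2.3398*z + 0.7209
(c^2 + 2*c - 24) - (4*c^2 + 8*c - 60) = -3*c^2 - 6*c + 36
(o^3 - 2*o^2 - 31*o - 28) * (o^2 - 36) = o^5 - 2*o^4 - 67*o^3 + 44*o^2 + 1116*o + 1008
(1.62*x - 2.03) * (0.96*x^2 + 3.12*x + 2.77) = 1.5552*x^3 + 3.1056*x^2 - 1.8462*x - 5.6231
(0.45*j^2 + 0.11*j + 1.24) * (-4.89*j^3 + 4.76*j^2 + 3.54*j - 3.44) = -2.2005*j^5 + 1.6041*j^4 - 3.947*j^3 + 4.7438*j^2 + 4.0112*j - 4.2656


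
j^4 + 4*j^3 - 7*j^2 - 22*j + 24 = (j - 2)*(j - 1)*(j + 3)*(j + 4)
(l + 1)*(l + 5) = l^2 + 6*l + 5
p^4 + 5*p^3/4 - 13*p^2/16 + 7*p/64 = p*(p - 1/4)^2*(p + 7/4)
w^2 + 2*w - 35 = (w - 5)*(w + 7)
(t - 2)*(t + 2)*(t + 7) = t^3 + 7*t^2 - 4*t - 28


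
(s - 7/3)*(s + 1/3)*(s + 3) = s^3 + s^2 - 61*s/9 - 7/3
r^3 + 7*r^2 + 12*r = r*(r + 3)*(r + 4)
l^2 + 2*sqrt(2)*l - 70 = (l - 5*sqrt(2))*(l + 7*sqrt(2))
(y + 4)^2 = y^2 + 8*y + 16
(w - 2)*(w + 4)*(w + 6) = w^3 + 8*w^2 + 4*w - 48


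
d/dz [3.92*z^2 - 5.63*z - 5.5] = 7.84*z - 5.63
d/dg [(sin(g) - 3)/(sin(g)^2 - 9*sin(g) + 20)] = (6*sin(g) + cos(g)^2 - 8)*cos(g)/(sin(g)^2 - 9*sin(g) + 20)^2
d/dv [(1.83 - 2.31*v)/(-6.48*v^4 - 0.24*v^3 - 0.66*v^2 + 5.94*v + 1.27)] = (-44.9064*v^4 + 46.3248*v^3 - 0.207*v^2 + 2.4156*v - 13.8039)/(41.9904*v^8 + 3.1104*v^7 + 8.6112*v^6 - 76.6656*v^5 - 18.8748*v^4 - 8.4504*v^3 + 33.6072*v^2 + 15.0876*v + 1.6129)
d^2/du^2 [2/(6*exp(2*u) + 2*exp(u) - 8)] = (2*(6*exp(u) + 1)^2*exp(u) - (12*exp(u) + 1)*(3*exp(2*u) + exp(u) - 4))*exp(u)/(3*exp(2*u) + exp(u) - 4)^3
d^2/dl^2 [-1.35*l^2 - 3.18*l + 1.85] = -2.70000000000000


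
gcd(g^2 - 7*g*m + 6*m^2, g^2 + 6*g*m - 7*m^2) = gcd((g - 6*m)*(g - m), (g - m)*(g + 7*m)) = g - m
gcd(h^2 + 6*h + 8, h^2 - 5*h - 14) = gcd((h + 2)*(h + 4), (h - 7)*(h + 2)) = h + 2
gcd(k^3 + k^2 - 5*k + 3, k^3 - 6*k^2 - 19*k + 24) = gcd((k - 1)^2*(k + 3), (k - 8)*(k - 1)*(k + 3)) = k^2 + 2*k - 3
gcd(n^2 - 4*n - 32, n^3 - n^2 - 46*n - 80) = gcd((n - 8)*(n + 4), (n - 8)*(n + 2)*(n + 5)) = n - 8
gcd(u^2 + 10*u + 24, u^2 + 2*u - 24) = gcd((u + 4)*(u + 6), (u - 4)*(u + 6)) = u + 6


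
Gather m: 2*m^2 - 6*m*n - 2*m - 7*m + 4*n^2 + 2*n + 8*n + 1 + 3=2*m^2 + m*(-6*n - 9) + 4*n^2 + 10*n + 4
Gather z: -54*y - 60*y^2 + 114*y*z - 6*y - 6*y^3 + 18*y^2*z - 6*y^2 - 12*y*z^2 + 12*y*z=-6*y^3 - 66*y^2 - 12*y*z^2 - 60*y + z*(18*y^2 + 126*y)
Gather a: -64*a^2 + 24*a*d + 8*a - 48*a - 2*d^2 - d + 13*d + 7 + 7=-64*a^2 + a*(24*d - 40) - 2*d^2 + 12*d + 14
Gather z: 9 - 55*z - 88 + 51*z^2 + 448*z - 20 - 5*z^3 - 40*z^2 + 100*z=-5*z^3 + 11*z^2 + 493*z - 99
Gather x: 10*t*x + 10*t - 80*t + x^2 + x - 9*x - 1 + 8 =-70*t + x^2 + x*(10*t - 8) + 7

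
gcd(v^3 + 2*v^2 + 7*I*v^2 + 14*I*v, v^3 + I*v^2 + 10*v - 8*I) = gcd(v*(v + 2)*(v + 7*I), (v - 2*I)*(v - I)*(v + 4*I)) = 1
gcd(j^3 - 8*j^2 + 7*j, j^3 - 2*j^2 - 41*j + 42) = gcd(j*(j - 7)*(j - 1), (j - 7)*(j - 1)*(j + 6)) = j^2 - 8*j + 7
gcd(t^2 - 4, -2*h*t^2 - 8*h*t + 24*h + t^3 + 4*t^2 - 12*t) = t - 2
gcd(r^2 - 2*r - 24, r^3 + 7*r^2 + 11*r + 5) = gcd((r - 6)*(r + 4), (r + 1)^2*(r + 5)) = 1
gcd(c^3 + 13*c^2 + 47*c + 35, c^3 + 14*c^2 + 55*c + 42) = c^2 + 8*c + 7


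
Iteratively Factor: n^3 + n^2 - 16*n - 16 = (n + 1)*(n^2 - 16) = (n + 1)*(n + 4)*(n - 4)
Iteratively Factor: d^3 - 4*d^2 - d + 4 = (d - 1)*(d^2 - 3*d - 4) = (d - 4)*(d - 1)*(d + 1)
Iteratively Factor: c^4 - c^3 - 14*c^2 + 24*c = (c - 3)*(c^3 + 2*c^2 - 8*c) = c*(c - 3)*(c^2 + 2*c - 8) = c*(c - 3)*(c + 4)*(c - 2)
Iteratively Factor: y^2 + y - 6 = (y - 2)*(y + 3)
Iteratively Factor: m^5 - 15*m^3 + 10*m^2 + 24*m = (m - 2)*(m^4 + 2*m^3 - 11*m^2 - 12*m) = (m - 3)*(m - 2)*(m^3 + 5*m^2 + 4*m) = (m - 3)*(m - 2)*(m + 1)*(m^2 + 4*m) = m*(m - 3)*(m - 2)*(m + 1)*(m + 4)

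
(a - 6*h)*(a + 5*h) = a^2 - a*h - 30*h^2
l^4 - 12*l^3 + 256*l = l*(l - 8)^2*(l + 4)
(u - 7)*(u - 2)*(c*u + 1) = c*u^3 - 9*c*u^2 + 14*c*u + u^2 - 9*u + 14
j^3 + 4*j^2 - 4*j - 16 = (j - 2)*(j + 2)*(j + 4)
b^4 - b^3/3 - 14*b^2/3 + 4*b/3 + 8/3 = (b - 2)*(b - 1)*(b + 2/3)*(b + 2)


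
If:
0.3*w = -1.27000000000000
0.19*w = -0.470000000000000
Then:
No Solution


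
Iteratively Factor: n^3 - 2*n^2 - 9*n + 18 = (n - 2)*(n^2 - 9) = (n - 3)*(n - 2)*(n + 3)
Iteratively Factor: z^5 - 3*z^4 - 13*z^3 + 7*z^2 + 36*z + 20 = (z + 1)*(z^4 - 4*z^3 - 9*z^2 + 16*z + 20) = (z - 2)*(z + 1)*(z^3 - 2*z^2 - 13*z - 10) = (z - 2)*(z + 1)^2*(z^2 - 3*z - 10) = (z - 2)*(z + 1)^2*(z + 2)*(z - 5)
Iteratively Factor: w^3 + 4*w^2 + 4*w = (w + 2)*(w^2 + 2*w) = (w + 2)^2*(w)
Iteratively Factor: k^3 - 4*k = (k - 2)*(k^2 + 2*k) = (k - 2)*(k + 2)*(k)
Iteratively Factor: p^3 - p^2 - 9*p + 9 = (p + 3)*(p^2 - 4*p + 3) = (p - 1)*(p + 3)*(p - 3)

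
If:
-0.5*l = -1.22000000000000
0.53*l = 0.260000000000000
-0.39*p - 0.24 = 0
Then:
No Solution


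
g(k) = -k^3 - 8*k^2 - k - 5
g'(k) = -3*k^2 - 16*k - 1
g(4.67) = -285.99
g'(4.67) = -141.15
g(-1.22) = -13.87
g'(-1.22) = 14.05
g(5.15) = -358.92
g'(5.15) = -162.97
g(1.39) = -24.53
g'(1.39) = -29.04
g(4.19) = -223.20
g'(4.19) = -120.71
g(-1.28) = -14.73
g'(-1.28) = 14.56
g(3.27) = -128.78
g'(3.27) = -85.40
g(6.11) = -537.87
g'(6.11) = -210.76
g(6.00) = -515.00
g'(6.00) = -205.00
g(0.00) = -5.00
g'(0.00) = -1.00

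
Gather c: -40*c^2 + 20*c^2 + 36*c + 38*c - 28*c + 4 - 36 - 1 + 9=-20*c^2 + 46*c - 24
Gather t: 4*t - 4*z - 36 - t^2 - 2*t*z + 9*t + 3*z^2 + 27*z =-t^2 + t*(13 - 2*z) + 3*z^2 + 23*z - 36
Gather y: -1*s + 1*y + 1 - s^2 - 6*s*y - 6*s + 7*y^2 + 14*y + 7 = -s^2 - 7*s + 7*y^2 + y*(15 - 6*s) + 8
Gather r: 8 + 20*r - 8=20*r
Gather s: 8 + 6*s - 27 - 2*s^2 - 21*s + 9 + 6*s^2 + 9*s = 4*s^2 - 6*s - 10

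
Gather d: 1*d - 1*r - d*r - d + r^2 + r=-d*r + r^2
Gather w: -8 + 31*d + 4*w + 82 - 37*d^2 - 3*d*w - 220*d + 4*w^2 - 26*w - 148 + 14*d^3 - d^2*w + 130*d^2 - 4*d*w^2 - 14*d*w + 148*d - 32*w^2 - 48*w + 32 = 14*d^3 + 93*d^2 - 41*d + w^2*(-4*d - 28) + w*(-d^2 - 17*d - 70) - 42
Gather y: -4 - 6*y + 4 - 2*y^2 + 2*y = -2*y^2 - 4*y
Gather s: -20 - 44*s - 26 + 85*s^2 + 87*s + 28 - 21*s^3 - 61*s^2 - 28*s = -21*s^3 + 24*s^2 + 15*s - 18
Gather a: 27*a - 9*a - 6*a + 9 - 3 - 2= 12*a + 4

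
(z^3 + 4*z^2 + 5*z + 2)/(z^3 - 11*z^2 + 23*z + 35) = (z^2 + 3*z + 2)/(z^2 - 12*z + 35)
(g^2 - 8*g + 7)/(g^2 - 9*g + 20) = (g^2 - 8*g + 7)/(g^2 - 9*g + 20)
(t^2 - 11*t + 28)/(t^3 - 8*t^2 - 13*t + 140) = (t - 4)/(t^2 - t - 20)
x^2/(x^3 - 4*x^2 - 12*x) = x/(x^2 - 4*x - 12)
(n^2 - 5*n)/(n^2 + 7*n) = (n - 5)/(n + 7)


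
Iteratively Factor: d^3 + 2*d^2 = (d)*(d^2 + 2*d) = d^2*(d + 2)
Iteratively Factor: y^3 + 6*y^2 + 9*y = (y + 3)*(y^2 + 3*y) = (y + 3)^2*(y)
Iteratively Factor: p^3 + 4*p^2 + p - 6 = (p - 1)*(p^2 + 5*p + 6) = (p - 1)*(p + 3)*(p + 2)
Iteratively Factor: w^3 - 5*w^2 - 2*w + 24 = (w - 4)*(w^2 - w - 6) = (w - 4)*(w + 2)*(w - 3)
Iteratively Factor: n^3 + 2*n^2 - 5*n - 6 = (n - 2)*(n^2 + 4*n + 3) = (n - 2)*(n + 1)*(n + 3)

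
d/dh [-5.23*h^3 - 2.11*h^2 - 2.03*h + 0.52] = -15.69*h^2 - 4.22*h - 2.03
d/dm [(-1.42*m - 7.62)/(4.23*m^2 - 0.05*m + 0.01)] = (6.0066*m^2 + 64.4652*m - 0.3952)/(17.8929*m^4 - 0.423*m^3 + 0.0871*m^2 - 0.001*m + 0.0001)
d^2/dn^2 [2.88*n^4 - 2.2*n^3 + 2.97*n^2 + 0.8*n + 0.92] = 34.56*n^2 - 13.2*n + 5.94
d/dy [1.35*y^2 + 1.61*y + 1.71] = 2.7*y + 1.61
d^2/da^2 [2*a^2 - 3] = 4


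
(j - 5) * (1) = j - 5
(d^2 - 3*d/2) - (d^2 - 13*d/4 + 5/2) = 7*d/4 - 5/2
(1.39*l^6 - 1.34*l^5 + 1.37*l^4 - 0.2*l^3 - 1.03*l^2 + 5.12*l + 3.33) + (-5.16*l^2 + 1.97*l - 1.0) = 1.39*l^6 - 1.34*l^5 + 1.37*l^4 - 0.2*l^3 - 6.19*l^2 + 7.09*l + 2.33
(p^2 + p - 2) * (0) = 0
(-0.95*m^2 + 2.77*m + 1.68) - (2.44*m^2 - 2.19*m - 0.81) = -3.39*m^2 + 4.96*m + 2.49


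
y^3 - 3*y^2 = y^2*(y - 3)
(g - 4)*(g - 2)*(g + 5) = g^3 - g^2 - 22*g + 40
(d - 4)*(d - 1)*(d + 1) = d^3 - 4*d^2 - d + 4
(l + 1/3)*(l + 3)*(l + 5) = l^3 + 25*l^2/3 + 53*l/3 + 5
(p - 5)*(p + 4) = p^2 - p - 20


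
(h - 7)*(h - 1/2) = h^2 - 15*h/2 + 7/2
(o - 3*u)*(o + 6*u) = o^2 + 3*o*u - 18*u^2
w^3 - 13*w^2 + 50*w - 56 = (w - 7)*(w - 4)*(w - 2)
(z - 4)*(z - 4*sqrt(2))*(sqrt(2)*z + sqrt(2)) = sqrt(2)*z^3 - 8*z^2 - 3*sqrt(2)*z^2 - 4*sqrt(2)*z + 24*z + 32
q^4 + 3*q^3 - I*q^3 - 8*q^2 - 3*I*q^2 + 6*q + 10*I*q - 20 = (q - 2)*(q + 5)*(q - 2*I)*(q + I)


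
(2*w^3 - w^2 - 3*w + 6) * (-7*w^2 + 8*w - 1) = -14*w^5 + 23*w^4 + 11*w^3 - 65*w^2 + 51*w - 6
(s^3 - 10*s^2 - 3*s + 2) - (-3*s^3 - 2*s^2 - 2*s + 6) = 4*s^3 - 8*s^2 - s - 4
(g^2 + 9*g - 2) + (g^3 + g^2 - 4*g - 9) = g^3 + 2*g^2 + 5*g - 11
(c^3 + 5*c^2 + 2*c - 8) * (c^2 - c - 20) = c^5 + 4*c^4 - 23*c^3 - 110*c^2 - 32*c + 160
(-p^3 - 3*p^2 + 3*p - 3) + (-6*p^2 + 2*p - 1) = -p^3 - 9*p^2 + 5*p - 4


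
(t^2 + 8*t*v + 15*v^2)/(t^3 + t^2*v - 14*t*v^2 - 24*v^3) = (t + 5*v)/(t^2 - 2*t*v - 8*v^2)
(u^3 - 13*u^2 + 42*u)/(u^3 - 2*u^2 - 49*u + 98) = u*(u - 6)/(u^2 + 5*u - 14)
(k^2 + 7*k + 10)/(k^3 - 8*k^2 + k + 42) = (k + 5)/(k^2 - 10*k + 21)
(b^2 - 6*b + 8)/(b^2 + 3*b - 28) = (b - 2)/(b + 7)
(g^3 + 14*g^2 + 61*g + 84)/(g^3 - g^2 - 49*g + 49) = (g^2 + 7*g + 12)/(g^2 - 8*g + 7)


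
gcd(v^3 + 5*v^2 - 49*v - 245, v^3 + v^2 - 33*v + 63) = v + 7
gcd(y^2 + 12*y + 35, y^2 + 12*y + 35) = y^2 + 12*y + 35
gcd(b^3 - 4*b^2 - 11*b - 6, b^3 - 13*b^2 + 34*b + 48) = b^2 - 5*b - 6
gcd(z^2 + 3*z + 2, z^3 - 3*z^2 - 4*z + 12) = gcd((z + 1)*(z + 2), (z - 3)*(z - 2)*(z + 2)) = z + 2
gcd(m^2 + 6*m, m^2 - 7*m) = m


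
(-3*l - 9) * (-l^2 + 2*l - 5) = 3*l^3 + 3*l^2 - 3*l + 45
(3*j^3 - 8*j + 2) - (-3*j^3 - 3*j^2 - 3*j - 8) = 6*j^3 + 3*j^2 - 5*j + 10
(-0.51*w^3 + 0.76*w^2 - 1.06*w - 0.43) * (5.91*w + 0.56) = -3.0141*w^4 + 4.206*w^3 - 5.839*w^2 - 3.1349*w - 0.2408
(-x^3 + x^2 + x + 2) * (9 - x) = x^4 - 10*x^3 + 8*x^2 + 7*x + 18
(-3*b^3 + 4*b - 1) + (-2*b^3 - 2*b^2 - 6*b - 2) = -5*b^3 - 2*b^2 - 2*b - 3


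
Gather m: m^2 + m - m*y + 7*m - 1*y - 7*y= m^2 + m*(8 - y) - 8*y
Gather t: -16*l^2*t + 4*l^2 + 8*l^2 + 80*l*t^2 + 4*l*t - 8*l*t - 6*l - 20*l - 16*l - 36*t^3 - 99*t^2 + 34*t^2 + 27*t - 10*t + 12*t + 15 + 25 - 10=12*l^2 - 42*l - 36*t^3 + t^2*(80*l - 65) + t*(-16*l^2 - 4*l + 29) + 30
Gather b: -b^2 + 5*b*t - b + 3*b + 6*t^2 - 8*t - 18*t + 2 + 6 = -b^2 + b*(5*t + 2) + 6*t^2 - 26*t + 8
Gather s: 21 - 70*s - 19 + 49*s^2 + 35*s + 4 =49*s^2 - 35*s + 6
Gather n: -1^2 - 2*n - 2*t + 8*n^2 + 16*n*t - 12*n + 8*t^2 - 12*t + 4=8*n^2 + n*(16*t - 14) + 8*t^2 - 14*t + 3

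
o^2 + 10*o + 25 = (o + 5)^2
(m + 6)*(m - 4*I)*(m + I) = m^3 + 6*m^2 - 3*I*m^2 + 4*m - 18*I*m + 24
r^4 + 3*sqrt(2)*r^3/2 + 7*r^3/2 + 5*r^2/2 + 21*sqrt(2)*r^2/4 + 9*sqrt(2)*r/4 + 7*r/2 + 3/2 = (r + 1/2)*(r + 3)*(r + sqrt(2)/2)*(r + sqrt(2))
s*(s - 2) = s^2 - 2*s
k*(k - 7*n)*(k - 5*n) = k^3 - 12*k^2*n + 35*k*n^2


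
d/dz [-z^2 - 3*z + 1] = -2*z - 3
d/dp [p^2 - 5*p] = 2*p - 5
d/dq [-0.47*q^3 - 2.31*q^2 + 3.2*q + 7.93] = -1.41*q^2 - 4.62*q + 3.2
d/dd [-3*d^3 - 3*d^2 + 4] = 3*d*(-3*d - 2)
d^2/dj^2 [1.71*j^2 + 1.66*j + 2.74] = 3.42000000000000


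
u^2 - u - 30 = (u - 6)*(u + 5)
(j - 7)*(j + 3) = j^2 - 4*j - 21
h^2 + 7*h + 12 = (h + 3)*(h + 4)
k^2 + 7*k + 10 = (k + 2)*(k + 5)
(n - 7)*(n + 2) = n^2 - 5*n - 14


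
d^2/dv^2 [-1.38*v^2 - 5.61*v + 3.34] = -2.76000000000000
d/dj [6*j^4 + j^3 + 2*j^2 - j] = 24*j^3 + 3*j^2 + 4*j - 1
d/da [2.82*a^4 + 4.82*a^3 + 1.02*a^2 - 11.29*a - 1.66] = 11.28*a^3 + 14.46*a^2 + 2.04*a - 11.29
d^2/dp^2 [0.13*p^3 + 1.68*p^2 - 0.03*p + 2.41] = 0.78*p + 3.36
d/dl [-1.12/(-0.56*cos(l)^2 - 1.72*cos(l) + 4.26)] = (1.2544*cos(l) + 1.9264)*sin(l)/(0.56*cos(l)^2 + 1.72*cos(l) - 4.26)^2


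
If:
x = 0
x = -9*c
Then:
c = 0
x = 0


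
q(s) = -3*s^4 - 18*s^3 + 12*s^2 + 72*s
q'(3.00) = -666.00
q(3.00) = -405.00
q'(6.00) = -4320.00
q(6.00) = -6912.00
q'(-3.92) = -129.03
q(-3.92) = 278.03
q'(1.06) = 22.47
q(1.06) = 64.58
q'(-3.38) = -162.66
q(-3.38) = 197.24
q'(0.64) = 62.10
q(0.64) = 45.77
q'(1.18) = 5.41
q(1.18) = 66.28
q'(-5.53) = 317.26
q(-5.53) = 207.26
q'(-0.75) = 28.69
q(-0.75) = -40.61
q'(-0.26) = 62.32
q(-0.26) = -17.61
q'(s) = -12*s^3 - 54*s^2 + 24*s + 72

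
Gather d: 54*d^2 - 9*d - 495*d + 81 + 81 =54*d^2 - 504*d + 162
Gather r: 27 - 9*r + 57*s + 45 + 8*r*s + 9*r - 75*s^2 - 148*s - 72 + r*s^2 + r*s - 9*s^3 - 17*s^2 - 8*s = r*(s^2 + 9*s) - 9*s^3 - 92*s^2 - 99*s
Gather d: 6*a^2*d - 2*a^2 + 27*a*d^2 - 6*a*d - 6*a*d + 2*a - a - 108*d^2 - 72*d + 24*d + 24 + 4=-2*a^2 + a + d^2*(27*a - 108) + d*(6*a^2 - 12*a - 48) + 28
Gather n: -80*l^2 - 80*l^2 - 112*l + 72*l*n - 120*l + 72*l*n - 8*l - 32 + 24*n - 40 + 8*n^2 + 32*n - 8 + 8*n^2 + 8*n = -160*l^2 - 240*l + 16*n^2 + n*(144*l + 64) - 80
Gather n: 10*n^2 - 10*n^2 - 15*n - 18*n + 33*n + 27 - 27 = 0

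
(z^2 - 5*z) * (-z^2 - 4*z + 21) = -z^4 + z^3 + 41*z^2 - 105*z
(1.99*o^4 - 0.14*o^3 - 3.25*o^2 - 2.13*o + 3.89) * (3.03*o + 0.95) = 6.0297*o^5 + 1.4663*o^4 - 9.9805*o^3 - 9.5414*o^2 + 9.7632*o + 3.6955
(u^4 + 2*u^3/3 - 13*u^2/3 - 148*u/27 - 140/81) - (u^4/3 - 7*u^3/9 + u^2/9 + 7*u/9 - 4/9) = 2*u^4/3 + 13*u^3/9 - 40*u^2/9 - 169*u/27 - 104/81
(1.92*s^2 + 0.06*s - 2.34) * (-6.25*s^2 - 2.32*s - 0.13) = -12.0*s^4 - 4.8294*s^3 + 14.2362*s^2 + 5.421*s + 0.3042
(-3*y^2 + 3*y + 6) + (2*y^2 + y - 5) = -y^2 + 4*y + 1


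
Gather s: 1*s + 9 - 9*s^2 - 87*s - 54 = -9*s^2 - 86*s - 45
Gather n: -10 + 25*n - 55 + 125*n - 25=150*n - 90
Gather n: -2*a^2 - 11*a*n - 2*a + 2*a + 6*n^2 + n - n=-2*a^2 - 11*a*n + 6*n^2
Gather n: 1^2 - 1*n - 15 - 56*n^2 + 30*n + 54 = -56*n^2 + 29*n + 40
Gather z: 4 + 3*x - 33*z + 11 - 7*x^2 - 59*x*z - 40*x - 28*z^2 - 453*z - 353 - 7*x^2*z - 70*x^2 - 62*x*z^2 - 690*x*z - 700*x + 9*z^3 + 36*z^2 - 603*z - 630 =-77*x^2 - 737*x + 9*z^3 + z^2*(8 - 62*x) + z*(-7*x^2 - 749*x - 1089) - 968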